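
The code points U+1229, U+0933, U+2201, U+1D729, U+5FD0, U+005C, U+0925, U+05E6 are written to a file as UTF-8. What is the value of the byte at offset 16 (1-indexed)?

0x90

1-indexed offset 16 is 0-indexed offset 15.
U+1229 → 3-byte form E1 88 A9 at offsets 0–2.
U+0933 → 3-byte form E0 A4 B3 at offsets 3–5.
U+2201 → 3-byte form E2 88 81 at offsets 6–8.
U+1D729 → 4-byte form F0 9D 9C A9 at offsets 9–12.
U+5FD0 → 3-byte form E5 BF 90 at offsets 13–15.
Offset 15 falls in char 5's range; it's byte 3 of E5 BF 90 = 0x90.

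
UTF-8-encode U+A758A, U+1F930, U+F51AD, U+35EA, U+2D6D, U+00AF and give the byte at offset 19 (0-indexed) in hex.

U+A758A → 4-byte form F2 A7 96 8A at offsets 0–3.
U+1F930 → 4-byte form F0 9F A4 B0 at offsets 4–7.
U+F51AD → 4-byte form F3 B5 86 AD at offsets 8–11.
U+35EA → 3-byte form E3 97 AA at offsets 12–14.
U+2D6D → 3-byte form E2 B5 AD at offsets 15–17.
U+00AF → 2-byte form C2 AF at offsets 18–19.
Offset 19 falls in char 6's range; it's byte 2 of C2 AF = 0xAF.

0xAF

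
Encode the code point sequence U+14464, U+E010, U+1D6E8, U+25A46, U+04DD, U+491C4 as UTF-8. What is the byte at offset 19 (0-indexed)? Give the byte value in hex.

0x87

U+14464 → 4-byte form F0 94 91 A4 at offsets 0–3.
U+E010 → 3-byte form EE 80 90 at offsets 4–6.
U+1D6E8 → 4-byte form F0 9D 9B A8 at offsets 7–10.
U+25A46 → 4-byte form F0 A5 A9 86 at offsets 11–14.
U+04DD → 2-byte form D3 9D at offsets 15–16.
U+491C4 → 4-byte form F1 89 87 84 at offsets 17–20.
Offset 19 falls in char 6's range; it's byte 3 of F1 89 87 84 = 0x87.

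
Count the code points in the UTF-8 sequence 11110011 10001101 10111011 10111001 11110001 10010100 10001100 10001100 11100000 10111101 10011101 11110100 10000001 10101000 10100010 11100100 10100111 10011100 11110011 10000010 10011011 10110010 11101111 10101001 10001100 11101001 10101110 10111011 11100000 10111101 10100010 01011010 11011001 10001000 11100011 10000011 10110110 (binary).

Byte at offset 0: 0xF3 = 11110011 → 4-byte char (#1). Advance 4.
Byte at offset 4: 0xF1 = 11110001 → 4-byte char (#2). Advance 4.
Byte at offset 8: 0xE0 = 11100000 → 3-byte char (#3). Advance 3.
Byte at offset 11: 0xF4 = 11110100 → 4-byte char (#4). Advance 4.
Byte at offset 15: 0xE4 = 11100100 → 3-byte char (#5). Advance 3.
Byte at offset 18: 0xF3 = 11110011 → 4-byte char (#6). Advance 4.
Byte at offset 22: 0xEF = 11101111 → 3-byte char (#7). Advance 3.
Byte at offset 25: 0xE9 = 11101001 → 3-byte char (#8). Advance 3.
Byte at offset 28: 0xE0 = 11100000 → 3-byte char (#9). Advance 3.
Byte at offset 31: 0x5A = 01011010 → 1-byte char (#10). Advance 1.
Byte at offset 32: 0xD9 = 11011001 → 2-byte char (#11). Advance 2.
Byte at offset 34: 0xE3 = 11100011 → 3-byte char (#12). Advance 3.
Reached end at offset 37 after 12 code points.

12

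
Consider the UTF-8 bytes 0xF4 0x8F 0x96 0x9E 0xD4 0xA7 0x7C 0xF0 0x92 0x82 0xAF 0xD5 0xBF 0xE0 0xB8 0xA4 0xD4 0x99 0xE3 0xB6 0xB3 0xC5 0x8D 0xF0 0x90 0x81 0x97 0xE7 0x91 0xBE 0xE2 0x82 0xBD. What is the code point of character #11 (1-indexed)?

U+747E

Offset 0: leading byte 0xF4 = 11110100 → 4-byte char #1 = F4 8F 96 9E.
Offset 4: leading byte 0xD4 = 11010100 → 2-byte char #2 = D4 A7.
Offset 6: leading byte 0x7C = 01111100 → 1-byte char #3 = 7C.
Offset 7: leading byte 0xF0 = 11110000 → 4-byte char #4 = F0 92 82 AF.
Offset 11: leading byte 0xD5 = 11010101 → 2-byte char #5 = D5 BF.
Offset 13: leading byte 0xE0 = 11100000 → 3-byte char #6 = E0 B8 A4.
Offset 16: leading byte 0xD4 = 11010100 → 2-byte char #7 = D4 99.
Offset 18: leading byte 0xE3 = 11100011 → 3-byte char #8 = E3 B6 B3.
Offset 21: leading byte 0xC5 = 11000101 → 2-byte char #9 = C5 8D.
Offset 23: leading byte 0xF0 = 11110000 → 4-byte char #10 = F0 90 81 97.
Offset 27: leading byte 0xE7 = 11100111 → 3-byte char #11 = E7 91 BE.
Leading byte 0xE7 = 11100111 matches 1110xxxx → 3-byte sequence.
Byte 1: 0xE7 = 11100111, payload 0111 (4 bits).
Byte 2: 0x91 = 10010001 (10xxxxxx ✓), payload 010001.
Byte 3: 0xBE = 10111110 (10xxxxxx ✓), payload 111110.
Concatenate: 0111010001111110 = 0x747E (16 bits → U+747E).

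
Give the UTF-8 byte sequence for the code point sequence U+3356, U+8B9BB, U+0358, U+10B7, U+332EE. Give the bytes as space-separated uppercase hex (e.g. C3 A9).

E3 8D 96 F2 8B A6 BB CD 98 E1 82 B7 F0 B3 8B AE

U+3356: 3-byte form → E3 8D 96.
U+8B9BB: 4-byte form → F2 8B A6 BB.
U+0358: 2-byte form → CD 98.
U+10B7: 3-byte form → E1 82 B7.
U+332EE: 4-byte form → F0 B3 8B AE.
Concatenated (16 bytes): E3 8D 96 F2 8B A6 BB CD 98 E1 82 B7 F0 B3 8B AE.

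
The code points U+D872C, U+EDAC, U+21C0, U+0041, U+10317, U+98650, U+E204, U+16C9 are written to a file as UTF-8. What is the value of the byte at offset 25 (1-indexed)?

1-indexed offset 25 is 0-indexed offset 24.
U+D872C → 4-byte form F3 98 9C AC at offsets 0–3.
U+EDAC → 3-byte form EE B6 AC at offsets 4–6.
U+21C0 → 3-byte form E2 87 80 at offsets 7–9.
U+0041 → 1-byte form 41 at offsets 10–10.
U+10317 → 4-byte form F0 90 8C 97 at offsets 11–14.
U+98650 → 4-byte form F2 98 99 90 at offsets 15–18.
U+E204 → 3-byte form EE 88 84 at offsets 19–21.
U+16C9 → 3-byte form E1 9B 89 at offsets 22–24.
Offset 24 falls in char 8's range; it's byte 3 of E1 9B 89 = 0x89.

0x89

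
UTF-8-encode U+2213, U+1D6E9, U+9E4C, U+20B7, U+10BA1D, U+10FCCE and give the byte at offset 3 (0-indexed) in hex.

U+2213 → 3-byte form E2 88 93 at offsets 0–2.
U+1D6E9 → 4-byte form F0 9D 9B A9 at offsets 3–6.
Offset 3 falls in char 2's range; it's byte 1 of F0 9D 9B A9 = 0xF0.

0xF0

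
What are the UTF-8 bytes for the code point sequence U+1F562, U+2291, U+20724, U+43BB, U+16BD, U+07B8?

U+1F562: 4-byte form → F0 9F 95 A2.
U+2291: 3-byte form → E2 8A 91.
U+20724: 4-byte form → F0 A0 9C A4.
U+43BB: 3-byte form → E4 8E BB.
U+16BD: 3-byte form → E1 9A BD.
U+07B8: 2-byte form → DE B8.
Concatenated (19 bytes): F0 9F 95 A2 E2 8A 91 F0 A0 9C A4 E4 8E BB E1 9A BD DE B8.

F0 9F 95 A2 E2 8A 91 F0 A0 9C A4 E4 8E BB E1 9A BD DE B8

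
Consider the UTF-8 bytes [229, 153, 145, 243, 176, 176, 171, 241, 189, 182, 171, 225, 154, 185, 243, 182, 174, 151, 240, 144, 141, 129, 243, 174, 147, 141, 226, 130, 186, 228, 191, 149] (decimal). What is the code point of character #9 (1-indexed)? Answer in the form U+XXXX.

U+4FD5

Offset 0: leading byte 0xE5 = 11100101 → 3-byte char #1 = E5 99 91.
Offset 3: leading byte 0xF3 = 11110011 → 4-byte char #2 = F3 B0 B0 AB.
Offset 7: leading byte 0xF1 = 11110001 → 4-byte char #3 = F1 BD B6 AB.
Offset 11: leading byte 0xE1 = 11100001 → 3-byte char #4 = E1 9A B9.
Offset 14: leading byte 0xF3 = 11110011 → 4-byte char #5 = F3 B6 AE 97.
Offset 18: leading byte 0xF0 = 11110000 → 4-byte char #6 = F0 90 8D 81.
Offset 22: leading byte 0xF3 = 11110011 → 4-byte char #7 = F3 AE 93 8D.
Offset 26: leading byte 0xE2 = 11100010 → 3-byte char #8 = E2 82 BA.
Offset 29: leading byte 0xE4 = 11100100 → 3-byte char #9 = E4 BF 95.
Leading byte 0xE4 = 11100100 matches 1110xxxx → 3-byte sequence.
Byte 1: 0xE4 = 11100100, payload 0100 (4 bits).
Byte 2: 0xBF = 10111111 (10xxxxxx ✓), payload 111111.
Byte 3: 0x95 = 10010101 (10xxxxxx ✓), payload 010101.
Concatenate: 0100111111010101 = 0x4FD5 (16 bits → U+4FD5).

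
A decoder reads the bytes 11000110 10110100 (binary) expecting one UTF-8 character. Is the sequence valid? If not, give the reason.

valid

Leading byte 0xC6 = 11000110 → 2-byte form.
Continuation bytes 0xB4=10110100 all match 10xxxxxx.
Decoded value 0x1B4 is ≥ 0x80 (shortest form) and not a surrogate.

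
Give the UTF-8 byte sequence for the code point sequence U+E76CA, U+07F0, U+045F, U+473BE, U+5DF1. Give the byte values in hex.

U+E76CA: 4-byte form → F3 A7 9B 8A.
U+07F0: 2-byte form → DF B0.
U+045F: 2-byte form → D1 9F.
U+473BE: 4-byte form → F1 87 8E BE.
U+5DF1: 3-byte form → E5 B7 B1.
Concatenated (15 bytes): F3 A7 9B 8A DF B0 D1 9F F1 87 8E BE E5 B7 B1.

F3 A7 9B 8A DF B0 D1 9F F1 87 8E BE E5 B7 B1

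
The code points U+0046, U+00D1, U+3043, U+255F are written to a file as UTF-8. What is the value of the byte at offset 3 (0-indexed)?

U+0046 → 1-byte form 46 at offsets 0–0.
U+00D1 → 2-byte form C3 91 at offsets 1–2.
U+3043 → 3-byte form E3 81 83 at offsets 3–5.
Offset 3 falls in char 3's range; it's byte 1 of E3 81 83 = 0xE3.

0xE3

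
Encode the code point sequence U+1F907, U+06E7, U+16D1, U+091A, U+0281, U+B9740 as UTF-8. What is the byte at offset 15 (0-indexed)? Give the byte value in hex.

U+1F907 → 4-byte form F0 9F A4 87 at offsets 0–3.
U+06E7 → 2-byte form DB A7 at offsets 4–5.
U+16D1 → 3-byte form E1 9B 91 at offsets 6–8.
U+091A → 3-byte form E0 A4 9A at offsets 9–11.
U+0281 → 2-byte form CA 81 at offsets 12–13.
U+B9740 → 4-byte form F2 B9 9D 80 at offsets 14–17.
Offset 15 falls in char 6's range; it's byte 2 of F2 B9 9D 80 = 0xB9.

0xB9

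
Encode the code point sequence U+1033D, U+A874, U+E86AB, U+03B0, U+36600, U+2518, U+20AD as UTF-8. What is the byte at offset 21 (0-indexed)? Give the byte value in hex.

U+1033D → 4-byte form F0 90 8C BD at offsets 0–3.
U+A874 → 3-byte form EA A1 B4 at offsets 4–6.
U+E86AB → 4-byte form F3 A8 9A AB at offsets 7–10.
U+03B0 → 2-byte form CE B0 at offsets 11–12.
U+36600 → 4-byte form F0 B6 98 80 at offsets 13–16.
U+2518 → 3-byte form E2 94 98 at offsets 17–19.
U+20AD → 3-byte form E2 82 AD at offsets 20–22.
Offset 21 falls in char 7's range; it's byte 2 of E2 82 AD = 0x82.

0x82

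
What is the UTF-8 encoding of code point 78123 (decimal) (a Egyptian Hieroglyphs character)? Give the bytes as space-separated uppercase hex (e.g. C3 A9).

F0 93 84 AB

U+1312B = 0x1312B = 78123 decimal. In range U+10000–U+10FFFF → 4-byte form: 11110xxx 10xxxxxx 10xxxxxx 10xxxxxx.
Binary (21 bits): 000010011000100101011.
Split 3+6+6+6: 000 | 010011 | 000100 | 101011.
Byte 1: 11110000 = 0xF0.
Byte 2: 10010011 = 0x93.
Byte 3: 10000100 = 0x84.
Byte 4: 10101011 = 0xAB.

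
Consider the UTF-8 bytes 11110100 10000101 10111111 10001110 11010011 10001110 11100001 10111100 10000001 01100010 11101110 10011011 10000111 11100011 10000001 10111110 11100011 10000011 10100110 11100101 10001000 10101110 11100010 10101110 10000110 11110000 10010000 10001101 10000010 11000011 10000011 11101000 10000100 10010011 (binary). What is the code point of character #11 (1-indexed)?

Offset 0: leading byte 0xF4 = 11110100 → 4-byte char #1 = F4 85 BF 8E.
Offset 4: leading byte 0xD3 = 11010011 → 2-byte char #2 = D3 8E.
Offset 6: leading byte 0xE1 = 11100001 → 3-byte char #3 = E1 BC 81.
Offset 9: leading byte 0x62 = 01100010 → 1-byte char #4 = 62.
Offset 10: leading byte 0xEE = 11101110 → 3-byte char #5 = EE 9B 87.
Offset 13: leading byte 0xE3 = 11100011 → 3-byte char #6 = E3 81 BE.
Offset 16: leading byte 0xE3 = 11100011 → 3-byte char #7 = E3 83 A6.
Offset 19: leading byte 0xE5 = 11100101 → 3-byte char #8 = E5 88 AE.
Offset 22: leading byte 0xE2 = 11100010 → 3-byte char #9 = E2 AE 86.
Offset 25: leading byte 0xF0 = 11110000 → 4-byte char #10 = F0 90 8D 82.
Offset 29: leading byte 0xC3 = 11000011 → 2-byte char #11 = C3 83.
Leading byte 0xC3 = 11000011 matches 110xxxxx → 2-byte sequence.
Byte 1: 0xC3 = 11000011, payload 00011 (5 bits).
Byte 2: 0x83 = 10000011 (10xxxxxx ✓), payload 000011.
Concatenate: 00011000011 = 0xC3 (11 bits → U+00C3).

U+00C3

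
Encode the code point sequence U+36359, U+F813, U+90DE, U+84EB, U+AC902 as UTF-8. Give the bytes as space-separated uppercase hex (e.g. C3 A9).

U+36359: 4-byte form → F0 B6 8D 99.
U+F813: 3-byte form → EF A0 93.
U+90DE: 3-byte form → E9 83 9E.
U+84EB: 3-byte form → E8 93 AB.
U+AC902: 4-byte form → F2 AC A4 82.
Concatenated (17 bytes): F0 B6 8D 99 EF A0 93 E9 83 9E E8 93 AB F2 AC A4 82.

F0 B6 8D 99 EF A0 93 E9 83 9E E8 93 AB F2 AC A4 82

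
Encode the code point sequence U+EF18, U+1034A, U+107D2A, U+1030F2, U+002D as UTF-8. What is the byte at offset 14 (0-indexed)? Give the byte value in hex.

0xB2

U+EF18 → 3-byte form EE BC 98 at offsets 0–2.
U+1034A → 4-byte form F0 90 8D 8A at offsets 3–6.
U+107D2A → 4-byte form F4 87 B4 AA at offsets 7–10.
U+1030F2 → 4-byte form F4 83 83 B2 at offsets 11–14.
Offset 14 falls in char 4's range; it's byte 4 of F4 83 83 B2 = 0xB2.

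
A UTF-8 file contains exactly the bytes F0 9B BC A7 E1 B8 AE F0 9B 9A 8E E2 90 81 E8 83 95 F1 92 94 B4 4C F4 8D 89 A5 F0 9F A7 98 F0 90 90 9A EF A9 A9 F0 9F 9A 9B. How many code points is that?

Byte at offset 0: 0xF0 = 11110000 → 4-byte char (#1). Advance 4.
Byte at offset 4: 0xE1 = 11100001 → 3-byte char (#2). Advance 3.
Byte at offset 7: 0xF0 = 11110000 → 4-byte char (#3). Advance 4.
Byte at offset 11: 0xE2 = 11100010 → 3-byte char (#4). Advance 3.
Byte at offset 14: 0xE8 = 11101000 → 3-byte char (#5). Advance 3.
Byte at offset 17: 0xF1 = 11110001 → 4-byte char (#6). Advance 4.
Byte at offset 21: 0x4C = 01001100 → 1-byte char (#7). Advance 1.
Byte at offset 22: 0xF4 = 11110100 → 4-byte char (#8). Advance 4.
Byte at offset 26: 0xF0 = 11110000 → 4-byte char (#9). Advance 4.
Byte at offset 30: 0xF0 = 11110000 → 4-byte char (#10). Advance 4.
Byte at offset 34: 0xEF = 11101111 → 3-byte char (#11). Advance 3.
Byte at offset 37: 0xF0 = 11110000 → 4-byte char (#12). Advance 4.
Reached end at offset 41 after 12 code points.

12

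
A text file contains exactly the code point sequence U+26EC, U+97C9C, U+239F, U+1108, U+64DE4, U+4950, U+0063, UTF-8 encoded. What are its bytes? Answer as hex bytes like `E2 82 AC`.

E2 9B AC F2 97 B2 9C E2 8E 9F E1 84 88 F1 A4 B7 A4 E4 A5 90 63

U+26EC: 3-byte form → E2 9B AC.
U+97C9C: 4-byte form → F2 97 B2 9C.
U+239F: 3-byte form → E2 8E 9F.
U+1108: 3-byte form → E1 84 88.
U+64DE4: 4-byte form → F1 A4 B7 A4.
U+4950: 3-byte form → E4 A5 90.
U+0063: 1-byte form → 63.
Concatenated (21 bytes): E2 9B AC F2 97 B2 9C E2 8E 9F E1 84 88 F1 A4 B7 A4 E4 A5 90 63.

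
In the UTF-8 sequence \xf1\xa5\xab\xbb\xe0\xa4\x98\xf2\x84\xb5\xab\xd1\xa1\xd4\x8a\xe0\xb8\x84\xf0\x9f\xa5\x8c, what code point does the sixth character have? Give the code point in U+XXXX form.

Offset 0: leading byte 0xF1 = 11110001 → 4-byte char #1 = F1 A5 AB BB.
Offset 4: leading byte 0xE0 = 11100000 → 3-byte char #2 = E0 A4 98.
Offset 7: leading byte 0xF2 = 11110010 → 4-byte char #3 = F2 84 B5 AB.
Offset 11: leading byte 0xD1 = 11010001 → 2-byte char #4 = D1 A1.
Offset 13: leading byte 0xD4 = 11010100 → 2-byte char #5 = D4 8A.
Offset 15: leading byte 0xE0 = 11100000 → 3-byte char #6 = E0 B8 84.
Leading byte 0xE0 = 11100000 matches 1110xxxx → 3-byte sequence.
Byte 1: 0xE0 = 11100000, payload 0000 (4 bits).
Byte 2: 0xB8 = 10111000 (10xxxxxx ✓), payload 111000.
Byte 3: 0x84 = 10000100 (10xxxxxx ✓), payload 000100.
Concatenate: 0000111000000100 = 0xE04 (16 bits → U+0E04).

U+0E04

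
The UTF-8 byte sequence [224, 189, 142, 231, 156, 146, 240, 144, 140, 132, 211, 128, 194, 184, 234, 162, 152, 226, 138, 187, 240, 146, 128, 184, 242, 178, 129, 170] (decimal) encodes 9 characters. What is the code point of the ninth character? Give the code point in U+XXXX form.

U+B206A

Offset 0: leading byte 0xE0 = 11100000 → 3-byte char #1 = E0 BD 8E.
Offset 3: leading byte 0xE7 = 11100111 → 3-byte char #2 = E7 9C 92.
Offset 6: leading byte 0xF0 = 11110000 → 4-byte char #3 = F0 90 8C 84.
Offset 10: leading byte 0xD3 = 11010011 → 2-byte char #4 = D3 80.
Offset 12: leading byte 0xC2 = 11000010 → 2-byte char #5 = C2 B8.
Offset 14: leading byte 0xEA = 11101010 → 3-byte char #6 = EA A2 98.
Offset 17: leading byte 0xE2 = 11100010 → 3-byte char #7 = E2 8A BB.
Offset 20: leading byte 0xF0 = 11110000 → 4-byte char #8 = F0 92 80 B8.
Offset 24: leading byte 0xF2 = 11110010 → 4-byte char #9 = F2 B2 81 AA.
Leading byte 0xF2 = 11110010 matches 11110xxx → 4-byte sequence.
Byte 1: 0xF2 = 11110010, payload 010 (3 bits).
Byte 2: 0xB2 = 10110010 (10xxxxxx ✓), payload 110010.
Byte 3: 0x81 = 10000001 (10xxxxxx ✓), payload 000001.
Byte 4: 0xAA = 10101010 (10xxxxxx ✓), payload 101010.
Concatenate: 010110010000001101010 = 0xB206A (21 bits → U+B206A).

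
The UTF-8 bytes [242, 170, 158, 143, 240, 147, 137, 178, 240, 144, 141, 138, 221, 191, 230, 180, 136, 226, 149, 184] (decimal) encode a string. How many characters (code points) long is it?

6

Byte at offset 0: 0xF2 = 11110010 → 4-byte char (#1). Advance 4.
Byte at offset 4: 0xF0 = 11110000 → 4-byte char (#2). Advance 4.
Byte at offset 8: 0xF0 = 11110000 → 4-byte char (#3). Advance 4.
Byte at offset 12: 0xDD = 11011101 → 2-byte char (#4). Advance 2.
Byte at offset 14: 0xE6 = 11100110 → 3-byte char (#5). Advance 3.
Byte at offset 17: 0xE2 = 11100010 → 3-byte char (#6). Advance 3.
Reached end at offset 20 after 6 code points.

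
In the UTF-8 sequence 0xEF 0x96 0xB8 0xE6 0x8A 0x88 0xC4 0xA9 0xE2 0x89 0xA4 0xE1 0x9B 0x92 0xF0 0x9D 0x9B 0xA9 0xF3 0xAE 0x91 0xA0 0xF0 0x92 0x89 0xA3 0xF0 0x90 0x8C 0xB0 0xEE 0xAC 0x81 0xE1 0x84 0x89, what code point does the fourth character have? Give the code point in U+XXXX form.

U+2264

Offset 0: leading byte 0xEF = 11101111 → 3-byte char #1 = EF 96 B8.
Offset 3: leading byte 0xE6 = 11100110 → 3-byte char #2 = E6 8A 88.
Offset 6: leading byte 0xC4 = 11000100 → 2-byte char #3 = C4 A9.
Offset 8: leading byte 0xE2 = 11100010 → 3-byte char #4 = E2 89 A4.
Leading byte 0xE2 = 11100010 matches 1110xxxx → 3-byte sequence.
Byte 1: 0xE2 = 11100010, payload 0010 (4 bits).
Byte 2: 0x89 = 10001001 (10xxxxxx ✓), payload 001001.
Byte 3: 0xA4 = 10100100 (10xxxxxx ✓), payload 100100.
Concatenate: 0010001001100100 = 0x2264 (16 bits → U+2264).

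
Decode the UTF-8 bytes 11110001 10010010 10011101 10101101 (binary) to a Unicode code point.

Leading byte 0xF1 = 11110001 matches 11110xxx → 4-byte sequence.
Byte 1: 0xF1 = 11110001, payload 001 (3 bits).
Byte 2: 0x92 = 10010010 (10xxxxxx ✓), payload 010010.
Byte 3: 0x9D = 10011101 (10xxxxxx ✓), payload 011101.
Byte 4: 0xAD = 10101101 (10xxxxxx ✓), payload 101101.
Concatenate: 001010010011101101101 = 0x5276D (21 bits → U+5276D).

U+5276D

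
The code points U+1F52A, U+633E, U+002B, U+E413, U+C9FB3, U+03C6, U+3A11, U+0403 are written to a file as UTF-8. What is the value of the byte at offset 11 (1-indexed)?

1-indexed offset 11 is 0-indexed offset 10.
U+1F52A → 4-byte form F0 9F 94 AA at offsets 0–3.
U+633E → 3-byte form E6 8C BE at offsets 4–6.
U+002B → 1-byte form 2B at offsets 7–7.
U+E413 → 3-byte form EE 90 93 at offsets 8–10.
Offset 10 falls in char 4's range; it's byte 3 of EE 90 93 = 0x93.

0x93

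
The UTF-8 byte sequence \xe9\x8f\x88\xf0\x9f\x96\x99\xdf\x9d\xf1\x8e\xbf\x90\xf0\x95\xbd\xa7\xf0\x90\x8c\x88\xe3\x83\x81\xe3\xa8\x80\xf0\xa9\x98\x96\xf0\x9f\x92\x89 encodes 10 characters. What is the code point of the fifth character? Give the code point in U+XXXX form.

U+15F67

Offset 0: leading byte 0xE9 = 11101001 → 3-byte char #1 = E9 8F 88.
Offset 3: leading byte 0xF0 = 11110000 → 4-byte char #2 = F0 9F 96 99.
Offset 7: leading byte 0xDF = 11011111 → 2-byte char #3 = DF 9D.
Offset 9: leading byte 0xF1 = 11110001 → 4-byte char #4 = F1 8E BF 90.
Offset 13: leading byte 0xF0 = 11110000 → 4-byte char #5 = F0 95 BD A7.
Leading byte 0xF0 = 11110000 matches 11110xxx → 4-byte sequence.
Byte 1: 0xF0 = 11110000, payload 000 (3 bits).
Byte 2: 0x95 = 10010101 (10xxxxxx ✓), payload 010101.
Byte 3: 0xBD = 10111101 (10xxxxxx ✓), payload 111101.
Byte 4: 0xA7 = 10100111 (10xxxxxx ✓), payload 100111.
Concatenate: 000010101111101100111 = 0x15F67 (21 bits → U+15F67).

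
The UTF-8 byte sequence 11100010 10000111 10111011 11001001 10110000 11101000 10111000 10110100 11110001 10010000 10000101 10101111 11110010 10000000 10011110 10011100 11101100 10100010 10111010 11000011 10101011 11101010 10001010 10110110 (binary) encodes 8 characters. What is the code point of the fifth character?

Offset 0: leading byte 0xE2 = 11100010 → 3-byte char #1 = E2 87 BB.
Offset 3: leading byte 0xC9 = 11001001 → 2-byte char #2 = C9 B0.
Offset 5: leading byte 0xE8 = 11101000 → 3-byte char #3 = E8 B8 B4.
Offset 8: leading byte 0xF1 = 11110001 → 4-byte char #4 = F1 90 85 AF.
Offset 12: leading byte 0xF2 = 11110010 → 4-byte char #5 = F2 80 9E 9C.
Leading byte 0xF2 = 11110010 matches 11110xxx → 4-byte sequence.
Byte 1: 0xF2 = 11110010, payload 010 (3 bits).
Byte 2: 0x80 = 10000000 (10xxxxxx ✓), payload 000000.
Byte 3: 0x9E = 10011110 (10xxxxxx ✓), payload 011110.
Byte 4: 0x9C = 10011100 (10xxxxxx ✓), payload 011100.
Concatenate: 010000000011110011100 = 0x8079C (21 bits → U+8079C).

U+8079C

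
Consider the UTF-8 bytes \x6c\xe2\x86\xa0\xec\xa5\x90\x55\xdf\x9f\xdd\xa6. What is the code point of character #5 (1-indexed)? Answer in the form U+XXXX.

U+07DF

Offset 0: leading byte 0x6C = 01101100 → 1-byte char #1 = 6C.
Offset 1: leading byte 0xE2 = 11100010 → 3-byte char #2 = E2 86 A0.
Offset 4: leading byte 0xEC = 11101100 → 3-byte char #3 = EC A5 90.
Offset 7: leading byte 0x55 = 01010101 → 1-byte char #4 = 55.
Offset 8: leading byte 0xDF = 11011111 → 2-byte char #5 = DF 9F.
Leading byte 0xDF = 11011111 matches 110xxxxx → 2-byte sequence.
Byte 1: 0xDF = 11011111, payload 11111 (5 bits).
Byte 2: 0x9F = 10011111 (10xxxxxx ✓), payload 011111.
Concatenate: 11111011111 = 0x7DF (11 bits → U+07DF).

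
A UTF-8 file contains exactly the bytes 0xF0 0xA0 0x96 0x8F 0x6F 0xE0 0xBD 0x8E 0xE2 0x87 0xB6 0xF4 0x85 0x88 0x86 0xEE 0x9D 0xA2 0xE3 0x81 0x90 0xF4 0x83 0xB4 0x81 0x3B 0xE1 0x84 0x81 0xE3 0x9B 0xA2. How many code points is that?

Byte at offset 0: 0xF0 = 11110000 → 4-byte char (#1). Advance 4.
Byte at offset 4: 0x6F = 01101111 → 1-byte char (#2). Advance 1.
Byte at offset 5: 0xE0 = 11100000 → 3-byte char (#3). Advance 3.
Byte at offset 8: 0xE2 = 11100010 → 3-byte char (#4). Advance 3.
Byte at offset 11: 0xF4 = 11110100 → 4-byte char (#5). Advance 4.
Byte at offset 15: 0xEE = 11101110 → 3-byte char (#6). Advance 3.
Byte at offset 18: 0xE3 = 11100011 → 3-byte char (#7). Advance 3.
Byte at offset 21: 0xF4 = 11110100 → 4-byte char (#8). Advance 4.
Byte at offset 25: 0x3B = 00111011 → 1-byte char (#9). Advance 1.
Byte at offset 26: 0xE1 = 11100001 → 3-byte char (#10). Advance 3.
Byte at offset 29: 0xE3 = 11100011 → 3-byte char (#11). Advance 3.
Reached end at offset 32 after 11 code points.

11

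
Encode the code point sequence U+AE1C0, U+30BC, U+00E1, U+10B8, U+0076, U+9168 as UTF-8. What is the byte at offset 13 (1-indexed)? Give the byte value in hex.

1-indexed offset 13 is 0-indexed offset 12.
U+AE1C0 → 4-byte form F2 AE 87 80 at offsets 0–3.
U+30BC → 3-byte form E3 82 BC at offsets 4–6.
U+00E1 → 2-byte form C3 A1 at offsets 7–8.
U+10B8 → 3-byte form E1 82 B8 at offsets 9–11.
U+0076 → 1-byte form 76 at offsets 12–12.
Offset 12 falls in char 5's range; it's byte 1 of 76 = 0x76.

0x76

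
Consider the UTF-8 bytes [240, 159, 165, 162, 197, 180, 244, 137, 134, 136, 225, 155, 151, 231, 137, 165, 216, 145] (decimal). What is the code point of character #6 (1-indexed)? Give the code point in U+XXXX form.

U+0611

Offset 0: leading byte 0xF0 = 11110000 → 4-byte char #1 = F0 9F A5 A2.
Offset 4: leading byte 0xC5 = 11000101 → 2-byte char #2 = C5 B4.
Offset 6: leading byte 0xF4 = 11110100 → 4-byte char #3 = F4 89 86 88.
Offset 10: leading byte 0xE1 = 11100001 → 3-byte char #4 = E1 9B 97.
Offset 13: leading byte 0xE7 = 11100111 → 3-byte char #5 = E7 89 A5.
Offset 16: leading byte 0xD8 = 11011000 → 2-byte char #6 = D8 91.
Leading byte 0xD8 = 11011000 matches 110xxxxx → 2-byte sequence.
Byte 1: 0xD8 = 11011000, payload 11000 (5 bits).
Byte 2: 0x91 = 10010001 (10xxxxxx ✓), payload 010001.
Concatenate: 11000010001 = 0x611 (11 bits → U+0611).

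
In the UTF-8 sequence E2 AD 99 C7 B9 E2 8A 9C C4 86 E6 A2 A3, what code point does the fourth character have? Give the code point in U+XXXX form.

Offset 0: leading byte 0xE2 = 11100010 → 3-byte char #1 = E2 AD 99.
Offset 3: leading byte 0xC7 = 11000111 → 2-byte char #2 = C7 B9.
Offset 5: leading byte 0xE2 = 11100010 → 3-byte char #3 = E2 8A 9C.
Offset 8: leading byte 0xC4 = 11000100 → 2-byte char #4 = C4 86.
Leading byte 0xC4 = 11000100 matches 110xxxxx → 2-byte sequence.
Byte 1: 0xC4 = 11000100, payload 00100 (5 bits).
Byte 2: 0x86 = 10000110 (10xxxxxx ✓), payload 000110.
Concatenate: 00100000110 = 0x106 (11 bits → U+0106).

U+0106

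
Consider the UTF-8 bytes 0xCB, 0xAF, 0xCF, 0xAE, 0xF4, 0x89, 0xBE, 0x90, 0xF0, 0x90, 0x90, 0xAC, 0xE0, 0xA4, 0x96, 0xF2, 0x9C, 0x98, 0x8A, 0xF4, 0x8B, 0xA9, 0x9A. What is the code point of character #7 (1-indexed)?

U+10BA5A

Offset 0: leading byte 0xCB = 11001011 → 2-byte char #1 = CB AF.
Offset 2: leading byte 0xCF = 11001111 → 2-byte char #2 = CF AE.
Offset 4: leading byte 0xF4 = 11110100 → 4-byte char #3 = F4 89 BE 90.
Offset 8: leading byte 0xF0 = 11110000 → 4-byte char #4 = F0 90 90 AC.
Offset 12: leading byte 0xE0 = 11100000 → 3-byte char #5 = E0 A4 96.
Offset 15: leading byte 0xF2 = 11110010 → 4-byte char #6 = F2 9C 98 8A.
Offset 19: leading byte 0xF4 = 11110100 → 4-byte char #7 = F4 8B A9 9A.
Leading byte 0xF4 = 11110100 matches 11110xxx → 4-byte sequence.
Byte 1: 0xF4 = 11110100, payload 100 (3 bits).
Byte 2: 0x8B = 10001011 (10xxxxxx ✓), payload 001011.
Byte 3: 0xA9 = 10101001 (10xxxxxx ✓), payload 101001.
Byte 4: 0x9A = 10011010 (10xxxxxx ✓), payload 011010.
Concatenate: 100001011101001011010 = 0x10BA5A (21 bits → U+10BA5A).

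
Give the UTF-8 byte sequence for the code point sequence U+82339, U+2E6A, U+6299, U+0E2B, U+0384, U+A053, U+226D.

F2 82 8C B9 E2 B9 AA E6 8A 99 E0 B8 AB CE 84 EA 81 93 E2 89 AD

U+82339: 4-byte form → F2 82 8C B9.
U+2E6A: 3-byte form → E2 B9 AA.
U+6299: 3-byte form → E6 8A 99.
U+0E2B: 3-byte form → E0 B8 AB.
U+0384: 2-byte form → CE 84.
U+A053: 3-byte form → EA 81 93.
U+226D: 3-byte form → E2 89 AD.
Concatenated (21 bytes): F2 82 8C B9 E2 B9 AA E6 8A 99 E0 B8 AB CE 84 EA 81 93 E2 89 AD.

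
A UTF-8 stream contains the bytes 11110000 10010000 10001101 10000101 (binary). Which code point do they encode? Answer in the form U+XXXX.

U+10345

Leading byte 0xF0 = 11110000 matches 11110xxx → 4-byte sequence.
Byte 1: 0xF0 = 11110000, payload 000 (3 bits).
Byte 2: 0x90 = 10010000 (10xxxxxx ✓), payload 010000.
Byte 3: 0x8D = 10001101 (10xxxxxx ✓), payload 001101.
Byte 4: 0x85 = 10000101 (10xxxxxx ✓), payload 000101.
Concatenate: 000010000001101000101 = 0x10345 (21 bits → U+10345).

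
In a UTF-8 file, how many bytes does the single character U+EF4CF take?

U+EF4CF = 0xEF4CF. UTF-8 uses 1 byte below 0x80, 2 below 0x800, 3 below 0x10000, 4 up to 0x10FFFF. 0xEF4CF is in U+10000–U+10FFFF → 4 bytes.

4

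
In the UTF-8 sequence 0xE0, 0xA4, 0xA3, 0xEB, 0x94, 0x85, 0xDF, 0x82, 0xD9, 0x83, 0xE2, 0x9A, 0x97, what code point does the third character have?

U+07C2

Offset 0: leading byte 0xE0 = 11100000 → 3-byte char #1 = E0 A4 A3.
Offset 3: leading byte 0xEB = 11101011 → 3-byte char #2 = EB 94 85.
Offset 6: leading byte 0xDF = 11011111 → 2-byte char #3 = DF 82.
Leading byte 0xDF = 11011111 matches 110xxxxx → 2-byte sequence.
Byte 1: 0xDF = 11011111, payload 11111 (5 bits).
Byte 2: 0x82 = 10000010 (10xxxxxx ✓), payload 000010.
Concatenate: 11111000010 = 0x7C2 (11 bits → U+07C2).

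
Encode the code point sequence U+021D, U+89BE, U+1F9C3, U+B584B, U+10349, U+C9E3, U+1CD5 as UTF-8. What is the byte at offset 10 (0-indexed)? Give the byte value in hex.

0xB5

U+021D → 2-byte form C8 9D at offsets 0–1.
U+89BE → 3-byte form E8 A6 BE at offsets 2–4.
U+1F9C3 → 4-byte form F0 9F A7 83 at offsets 5–8.
U+B584B → 4-byte form F2 B5 A1 8B at offsets 9–12.
Offset 10 falls in char 4's range; it's byte 2 of F2 B5 A1 8B = 0xB5.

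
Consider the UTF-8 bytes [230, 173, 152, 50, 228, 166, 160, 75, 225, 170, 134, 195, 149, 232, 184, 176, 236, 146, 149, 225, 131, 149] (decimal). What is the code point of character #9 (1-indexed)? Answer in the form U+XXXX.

Offset 0: leading byte 0xE6 = 11100110 → 3-byte char #1 = E6 AD 98.
Offset 3: leading byte 0x32 = 00110010 → 1-byte char #2 = 32.
Offset 4: leading byte 0xE4 = 11100100 → 3-byte char #3 = E4 A6 A0.
Offset 7: leading byte 0x4B = 01001011 → 1-byte char #4 = 4B.
Offset 8: leading byte 0xE1 = 11100001 → 3-byte char #5 = E1 AA 86.
Offset 11: leading byte 0xC3 = 11000011 → 2-byte char #6 = C3 95.
Offset 13: leading byte 0xE8 = 11101000 → 3-byte char #7 = E8 B8 B0.
Offset 16: leading byte 0xEC = 11101100 → 3-byte char #8 = EC 92 95.
Offset 19: leading byte 0xE1 = 11100001 → 3-byte char #9 = E1 83 95.
Leading byte 0xE1 = 11100001 matches 1110xxxx → 3-byte sequence.
Byte 1: 0xE1 = 11100001, payload 0001 (4 bits).
Byte 2: 0x83 = 10000011 (10xxxxxx ✓), payload 000011.
Byte 3: 0x95 = 10010101 (10xxxxxx ✓), payload 010101.
Concatenate: 0001000011010101 = 0x10D5 (16 bits → U+10D5).

U+10D5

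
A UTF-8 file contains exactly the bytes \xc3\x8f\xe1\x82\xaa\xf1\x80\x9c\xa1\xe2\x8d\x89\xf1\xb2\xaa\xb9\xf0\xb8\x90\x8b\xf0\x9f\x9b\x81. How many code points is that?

7

Byte at offset 0: 0xC3 = 11000011 → 2-byte char (#1). Advance 2.
Byte at offset 2: 0xE1 = 11100001 → 3-byte char (#2). Advance 3.
Byte at offset 5: 0xF1 = 11110001 → 4-byte char (#3). Advance 4.
Byte at offset 9: 0xE2 = 11100010 → 3-byte char (#4). Advance 3.
Byte at offset 12: 0xF1 = 11110001 → 4-byte char (#5). Advance 4.
Byte at offset 16: 0xF0 = 11110000 → 4-byte char (#6). Advance 4.
Byte at offset 20: 0xF0 = 11110000 → 4-byte char (#7). Advance 4.
Reached end at offset 24 after 7 code points.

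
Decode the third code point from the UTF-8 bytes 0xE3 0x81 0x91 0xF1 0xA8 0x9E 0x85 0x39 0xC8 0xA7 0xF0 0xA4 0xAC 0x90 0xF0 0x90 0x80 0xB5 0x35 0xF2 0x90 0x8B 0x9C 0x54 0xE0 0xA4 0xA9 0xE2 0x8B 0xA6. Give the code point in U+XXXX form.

U+0039

Offset 0: leading byte 0xE3 = 11100011 → 3-byte char #1 = E3 81 91.
Offset 3: leading byte 0xF1 = 11110001 → 4-byte char #2 = F1 A8 9E 85.
Offset 7: leading byte 0x39 = 00111001 → 1-byte char #3 = 39.
Leading byte 0x39 = 00111001 matches 0xxxxxxx → 1-byte sequence.
Byte 1: 0x39 = 00111001, payload 0111001 (7 bits).
Concatenate: 0111001 = 0x39 (7 bits → U+0039).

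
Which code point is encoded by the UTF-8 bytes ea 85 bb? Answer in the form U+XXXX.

U+A17B

Leading byte 0xEA = 11101010 matches 1110xxxx → 3-byte sequence.
Byte 1: 0xEA = 11101010, payload 1010 (4 bits).
Byte 2: 0x85 = 10000101 (10xxxxxx ✓), payload 000101.
Byte 3: 0xBB = 10111011 (10xxxxxx ✓), payload 111011.
Concatenate: 1010000101111011 = 0xA17B (16 bits → U+A17B).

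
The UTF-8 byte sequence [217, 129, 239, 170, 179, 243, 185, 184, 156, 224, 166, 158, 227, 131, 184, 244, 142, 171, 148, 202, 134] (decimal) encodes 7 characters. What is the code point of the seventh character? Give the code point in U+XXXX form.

U+0286

Offset 0: leading byte 0xD9 = 11011001 → 2-byte char #1 = D9 81.
Offset 2: leading byte 0xEF = 11101111 → 3-byte char #2 = EF AA B3.
Offset 5: leading byte 0xF3 = 11110011 → 4-byte char #3 = F3 B9 B8 9C.
Offset 9: leading byte 0xE0 = 11100000 → 3-byte char #4 = E0 A6 9E.
Offset 12: leading byte 0xE3 = 11100011 → 3-byte char #5 = E3 83 B8.
Offset 15: leading byte 0xF4 = 11110100 → 4-byte char #6 = F4 8E AB 94.
Offset 19: leading byte 0xCA = 11001010 → 2-byte char #7 = CA 86.
Leading byte 0xCA = 11001010 matches 110xxxxx → 2-byte sequence.
Byte 1: 0xCA = 11001010, payload 01010 (5 bits).
Byte 2: 0x86 = 10000110 (10xxxxxx ✓), payload 000110.
Concatenate: 01010000110 = 0x286 (11 bits → U+0286).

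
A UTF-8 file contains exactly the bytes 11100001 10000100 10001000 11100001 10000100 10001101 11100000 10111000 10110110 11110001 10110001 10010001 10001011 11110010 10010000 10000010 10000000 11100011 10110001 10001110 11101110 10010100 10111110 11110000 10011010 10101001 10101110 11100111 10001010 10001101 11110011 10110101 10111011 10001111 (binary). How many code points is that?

10

Byte at offset 0: 0xE1 = 11100001 → 3-byte char (#1). Advance 3.
Byte at offset 3: 0xE1 = 11100001 → 3-byte char (#2). Advance 3.
Byte at offset 6: 0xE0 = 11100000 → 3-byte char (#3). Advance 3.
Byte at offset 9: 0xF1 = 11110001 → 4-byte char (#4). Advance 4.
Byte at offset 13: 0xF2 = 11110010 → 4-byte char (#5). Advance 4.
Byte at offset 17: 0xE3 = 11100011 → 3-byte char (#6). Advance 3.
Byte at offset 20: 0xEE = 11101110 → 3-byte char (#7). Advance 3.
Byte at offset 23: 0xF0 = 11110000 → 4-byte char (#8). Advance 4.
Byte at offset 27: 0xE7 = 11100111 → 3-byte char (#9). Advance 3.
Byte at offset 30: 0xF3 = 11110011 → 4-byte char (#10). Advance 4.
Reached end at offset 34 after 10 code points.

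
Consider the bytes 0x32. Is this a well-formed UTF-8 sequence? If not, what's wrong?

valid

Leading byte 0x32 = 00110010 → 1-byte form.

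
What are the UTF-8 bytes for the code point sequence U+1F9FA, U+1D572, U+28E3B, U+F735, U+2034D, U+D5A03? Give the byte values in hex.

U+1F9FA: 4-byte form → F0 9F A7 BA.
U+1D572: 4-byte form → F0 9D 95 B2.
U+28E3B: 4-byte form → F0 A8 B8 BB.
U+F735: 3-byte form → EF 9C B5.
U+2034D: 4-byte form → F0 A0 8D 8D.
U+D5A03: 4-byte form → F3 95 A8 83.
Concatenated (23 bytes): F0 9F A7 BA F0 9D 95 B2 F0 A8 B8 BB EF 9C B5 F0 A0 8D 8D F3 95 A8 83.

F0 9F A7 BA F0 9D 95 B2 F0 A8 B8 BB EF 9C B5 F0 A0 8D 8D F3 95 A8 83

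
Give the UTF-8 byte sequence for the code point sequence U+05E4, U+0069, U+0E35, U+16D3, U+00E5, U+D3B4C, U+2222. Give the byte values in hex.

U+05E4: 2-byte form → D7 A4.
U+0069: 1-byte form → 69.
U+0E35: 3-byte form → E0 B8 B5.
U+16D3: 3-byte form → E1 9B 93.
U+00E5: 2-byte form → C3 A5.
U+D3B4C: 4-byte form → F3 93 AD 8C.
U+2222: 3-byte form → E2 88 A2.
Concatenated (18 bytes): D7 A4 69 E0 B8 B5 E1 9B 93 C3 A5 F3 93 AD 8C E2 88 A2.

D7 A4 69 E0 B8 B5 E1 9B 93 C3 A5 F3 93 AD 8C E2 88 A2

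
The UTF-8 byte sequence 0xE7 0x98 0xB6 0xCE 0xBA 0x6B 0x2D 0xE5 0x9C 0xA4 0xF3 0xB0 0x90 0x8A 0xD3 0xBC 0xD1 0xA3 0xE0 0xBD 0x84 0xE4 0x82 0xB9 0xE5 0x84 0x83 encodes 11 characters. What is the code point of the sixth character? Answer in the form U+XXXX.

Offset 0: leading byte 0xE7 = 11100111 → 3-byte char #1 = E7 98 B6.
Offset 3: leading byte 0xCE = 11001110 → 2-byte char #2 = CE BA.
Offset 5: leading byte 0x6B = 01101011 → 1-byte char #3 = 6B.
Offset 6: leading byte 0x2D = 00101101 → 1-byte char #4 = 2D.
Offset 7: leading byte 0xE5 = 11100101 → 3-byte char #5 = E5 9C A4.
Offset 10: leading byte 0xF3 = 11110011 → 4-byte char #6 = F3 B0 90 8A.
Leading byte 0xF3 = 11110011 matches 11110xxx → 4-byte sequence.
Byte 1: 0xF3 = 11110011, payload 011 (3 bits).
Byte 2: 0xB0 = 10110000 (10xxxxxx ✓), payload 110000.
Byte 3: 0x90 = 10010000 (10xxxxxx ✓), payload 010000.
Byte 4: 0x8A = 10001010 (10xxxxxx ✓), payload 001010.
Concatenate: 011110000010000001010 = 0xF040A (21 bits → U+F040A).

U+F040A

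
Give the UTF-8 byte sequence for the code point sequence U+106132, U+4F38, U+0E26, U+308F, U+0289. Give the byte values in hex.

U+106132: 4-byte form → F4 86 84 B2.
U+4F38: 3-byte form → E4 BC B8.
U+0E26: 3-byte form → E0 B8 A6.
U+308F: 3-byte form → E3 82 8F.
U+0289: 2-byte form → CA 89.
Concatenated (15 bytes): F4 86 84 B2 E4 BC B8 E0 B8 A6 E3 82 8F CA 89.

F4 86 84 B2 E4 BC B8 E0 B8 A6 E3 82 8F CA 89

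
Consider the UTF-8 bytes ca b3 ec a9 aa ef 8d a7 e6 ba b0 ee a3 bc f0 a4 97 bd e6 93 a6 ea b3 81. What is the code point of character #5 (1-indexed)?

Offset 0: leading byte 0xCA = 11001010 → 2-byte char #1 = CA B3.
Offset 2: leading byte 0xEC = 11101100 → 3-byte char #2 = EC A9 AA.
Offset 5: leading byte 0xEF = 11101111 → 3-byte char #3 = EF 8D A7.
Offset 8: leading byte 0xE6 = 11100110 → 3-byte char #4 = E6 BA B0.
Offset 11: leading byte 0xEE = 11101110 → 3-byte char #5 = EE A3 BC.
Leading byte 0xEE = 11101110 matches 1110xxxx → 3-byte sequence.
Byte 1: 0xEE = 11101110, payload 1110 (4 bits).
Byte 2: 0xA3 = 10100011 (10xxxxxx ✓), payload 100011.
Byte 3: 0xBC = 10111100 (10xxxxxx ✓), payload 111100.
Concatenate: 1110100011111100 = 0xE8FC (16 bits → U+E8FC).

U+E8FC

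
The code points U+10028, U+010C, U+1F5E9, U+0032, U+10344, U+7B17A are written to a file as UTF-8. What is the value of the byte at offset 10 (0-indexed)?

0x32

U+10028 → 4-byte form F0 90 80 A8 at offsets 0–3.
U+010C → 2-byte form C4 8C at offsets 4–5.
U+1F5E9 → 4-byte form F0 9F 97 A9 at offsets 6–9.
U+0032 → 1-byte form 32 at offsets 10–10.
Offset 10 falls in char 4's range; it's byte 1 of 32 = 0x32.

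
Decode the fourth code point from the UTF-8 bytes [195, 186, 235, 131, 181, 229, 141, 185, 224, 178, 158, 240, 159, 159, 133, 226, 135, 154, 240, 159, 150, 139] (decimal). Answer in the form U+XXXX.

U+0C9E

Offset 0: leading byte 0xC3 = 11000011 → 2-byte char #1 = C3 BA.
Offset 2: leading byte 0xEB = 11101011 → 3-byte char #2 = EB 83 B5.
Offset 5: leading byte 0xE5 = 11100101 → 3-byte char #3 = E5 8D B9.
Offset 8: leading byte 0xE0 = 11100000 → 3-byte char #4 = E0 B2 9E.
Leading byte 0xE0 = 11100000 matches 1110xxxx → 3-byte sequence.
Byte 1: 0xE0 = 11100000, payload 0000 (4 bits).
Byte 2: 0xB2 = 10110010 (10xxxxxx ✓), payload 110010.
Byte 3: 0x9E = 10011110 (10xxxxxx ✓), payload 011110.
Concatenate: 0000110010011110 = 0xC9E (16 bits → U+0C9E).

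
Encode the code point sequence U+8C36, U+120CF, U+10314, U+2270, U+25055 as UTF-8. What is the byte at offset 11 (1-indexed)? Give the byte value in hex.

0x94

1-indexed offset 11 is 0-indexed offset 10.
U+8C36 → 3-byte form E8 B0 B6 at offsets 0–2.
U+120CF → 4-byte form F0 92 83 8F at offsets 3–6.
U+10314 → 4-byte form F0 90 8C 94 at offsets 7–10.
Offset 10 falls in char 3's range; it's byte 4 of F0 90 8C 94 = 0x94.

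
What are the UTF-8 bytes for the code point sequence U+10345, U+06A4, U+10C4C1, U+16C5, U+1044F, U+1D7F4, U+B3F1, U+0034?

F0 90 8D 85 DA A4 F4 8C 93 81 E1 9B 85 F0 90 91 8F F0 9D 9F B4 EB 8F B1 34

U+10345: 4-byte form → F0 90 8D 85.
U+06A4: 2-byte form → DA A4.
U+10C4C1: 4-byte form → F4 8C 93 81.
U+16C5: 3-byte form → E1 9B 85.
U+1044F: 4-byte form → F0 90 91 8F.
U+1D7F4: 4-byte form → F0 9D 9F B4.
U+B3F1: 3-byte form → EB 8F B1.
U+0034: 1-byte form → 34.
Concatenated (25 bytes): F0 90 8D 85 DA A4 F4 8C 93 81 E1 9B 85 F0 90 91 8F F0 9D 9F B4 EB 8F B1 34.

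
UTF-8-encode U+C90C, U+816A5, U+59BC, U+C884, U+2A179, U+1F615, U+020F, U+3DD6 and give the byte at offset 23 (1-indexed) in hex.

1-indexed offset 23 is 0-indexed offset 22.
U+C90C → 3-byte form EC A4 8C at offsets 0–2.
U+816A5 → 4-byte form F2 81 9A A5 at offsets 3–6.
U+59BC → 3-byte form E5 A6 BC at offsets 7–9.
U+C884 → 3-byte form EC A2 84 at offsets 10–12.
U+2A179 → 4-byte form F0 AA 85 B9 at offsets 13–16.
U+1F615 → 4-byte form F0 9F 98 95 at offsets 17–20.
U+020F → 2-byte form C8 8F at offsets 21–22.
Offset 22 falls in char 7's range; it's byte 2 of C8 8F = 0x8F.

0x8F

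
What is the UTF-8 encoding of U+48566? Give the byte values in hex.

F1 88 95 A6

U+48566 = 0x48566 = 296294 decimal. In range U+10000–U+10FFFF → 4-byte form: 11110xxx 10xxxxxx 10xxxxxx 10xxxxxx.
Binary (21 bits): 001001000010101100110.
Split 3+6+6+6: 001 | 001000 | 010101 | 100110.
Byte 1: 11110001 = 0xF1.
Byte 2: 10001000 = 0x88.
Byte 3: 10010101 = 0x95.
Byte 4: 10100110 = 0xA6.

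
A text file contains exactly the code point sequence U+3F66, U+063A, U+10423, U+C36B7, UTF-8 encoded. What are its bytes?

U+3F66: 3-byte form → E3 BD A6.
U+063A: 2-byte form → D8 BA.
U+10423: 4-byte form → F0 90 90 A3.
U+C36B7: 4-byte form → F3 83 9A B7.
Concatenated (13 bytes): E3 BD A6 D8 BA F0 90 90 A3 F3 83 9A B7.

E3 BD A6 D8 BA F0 90 90 A3 F3 83 9A B7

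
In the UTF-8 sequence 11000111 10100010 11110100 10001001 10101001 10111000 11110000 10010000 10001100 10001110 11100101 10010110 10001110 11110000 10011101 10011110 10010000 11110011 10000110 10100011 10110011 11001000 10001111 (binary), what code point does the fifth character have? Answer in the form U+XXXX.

Offset 0: leading byte 0xC7 = 11000111 → 2-byte char #1 = C7 A2.
Offset 2: leading byte 0xF4 = 11110100 → 4-byte char #2 = F4 89 A9 B8.
Offset 6: leading byte 0xF0 = 11110000 → 4-byte char #3 = F0 90 8C 8E.
Offset 10: leading byte 0xE5 = 11100101 → 3-byte char #4 = E5 96 8E.
Offset 13: leading byte 0xF0 = 11110000 → 4-byte char #5 = F0 9D 9E 90.
Leading byte 0xF0 = 11110000 matches 11110xxx → 4-byte sequence.
Byte 1: 0xF0 = 11110000, payload 000 (3 bits).
Byte 2: 0x9D = 10011101 (10xxxxxx ✓), payload 011101.
Byte 3: 0x9E = 10011110 (10xxxxxx ✓), payload 011110.
Byte 4: 0x90 = 10010000 (10xxxxxx ✓), payload 010000.
Concatenate: 000011101011110010000 = 0x1D790 (21 bits → U+1D790).

U+1D790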